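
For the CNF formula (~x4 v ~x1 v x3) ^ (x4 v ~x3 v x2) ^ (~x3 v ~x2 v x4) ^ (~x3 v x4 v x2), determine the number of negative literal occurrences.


Scan each clause for negated literals.
Clause 1: 2 negative; Clause 2: 1 negative; Clause 3: 2 negative; Clause 4: 1 negative.
Total negative literal occurrences = 6.

6


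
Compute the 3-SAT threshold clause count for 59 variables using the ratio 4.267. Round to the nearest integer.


The 3-SAT phase transition occurs at approximately 4.267 clauses per variable.
m = 4.267 * 59 = 251.753.
Rounded to nearest integer: 252.

252


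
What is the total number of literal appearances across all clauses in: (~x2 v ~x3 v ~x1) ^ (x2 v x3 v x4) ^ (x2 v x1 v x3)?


Clause lengths: 3, 3, 3.
Sum = 3 + 3 + 3 = 9.

9


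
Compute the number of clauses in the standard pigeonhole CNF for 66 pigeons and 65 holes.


The PHP encoding has two parts:
1) At-least-one-hole clauses: 66 (one per pigeon, each with 65 literals).
2) At-most-one-pigeon-per-hole clauses: 65 holes * C(66,2) = 65 * 2145 = 139425.
Total clauses = 66 + 139425 = 139491.

139491


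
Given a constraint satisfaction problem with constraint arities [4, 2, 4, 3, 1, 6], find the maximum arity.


The arities are: 4, 2, 4, 3, 1, 6.
Scan for the maximum value.
Maximum arity = 6.

6


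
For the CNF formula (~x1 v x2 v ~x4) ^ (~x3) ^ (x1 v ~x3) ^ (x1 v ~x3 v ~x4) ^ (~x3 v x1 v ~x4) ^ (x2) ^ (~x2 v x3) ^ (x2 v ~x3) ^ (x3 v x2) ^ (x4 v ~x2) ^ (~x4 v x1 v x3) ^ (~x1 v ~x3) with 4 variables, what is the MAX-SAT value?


Enumerate all 16 truth assignments.
For each, count how many of the 12 clauses are satisfied.
The formula is not fully satisfiable, so the maximum is below 12.
Maximum simultaneously satisfiable clauses = 11.

11


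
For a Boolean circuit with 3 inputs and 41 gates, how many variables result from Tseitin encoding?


The Tseitin transformation introduces one auxiliary variable per gate.
Total variables = inputs + gates = 3 + 41 = 44.

44


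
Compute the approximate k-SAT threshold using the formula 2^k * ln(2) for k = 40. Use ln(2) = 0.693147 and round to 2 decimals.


Using the asymptotic formula: threshold ~ 2^k * ln(2).
2^40 = 1099511627776.
1099511627776 * 0.693147 = 762123186258.05.

762123186258.05


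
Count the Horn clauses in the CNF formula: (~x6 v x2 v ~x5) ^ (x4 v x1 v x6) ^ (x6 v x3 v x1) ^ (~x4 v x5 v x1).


A Horn clause has at most one positive literal.
Clause 1: 1 positive lit(s) -> Horn
Clause 2: 3 positive lit(s) -> not Horn
Clause 3: 3 positive lit(s) -> not Horn
Clause 4: 2 positive lit(s) -> not Horn
Total Horn clauses = 1.

1


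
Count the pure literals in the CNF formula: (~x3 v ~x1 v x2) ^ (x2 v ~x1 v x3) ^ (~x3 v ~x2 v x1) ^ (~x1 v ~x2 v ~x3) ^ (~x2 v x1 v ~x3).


A pure literal appears in only one polarity across all clauses.
No pure literals found.
Count = 0.

0


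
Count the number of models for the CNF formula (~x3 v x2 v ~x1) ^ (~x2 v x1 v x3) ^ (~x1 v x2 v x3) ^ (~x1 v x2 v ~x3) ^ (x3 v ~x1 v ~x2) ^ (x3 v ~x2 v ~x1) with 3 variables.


Enumerate all 8 truth assignments over 3 variables.
Test each against every clause.
Satisfying assignments found: 4.

4


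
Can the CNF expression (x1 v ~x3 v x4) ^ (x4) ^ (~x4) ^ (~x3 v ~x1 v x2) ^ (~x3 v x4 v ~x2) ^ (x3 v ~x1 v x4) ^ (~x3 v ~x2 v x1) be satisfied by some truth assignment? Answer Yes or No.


Check all 16 possible truth assignments.
Number of satisfying assignments found: 0.
The formula is unsatisfiable.

No


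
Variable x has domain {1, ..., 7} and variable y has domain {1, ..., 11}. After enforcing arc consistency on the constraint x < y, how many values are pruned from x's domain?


For the constraint x < y, x needs a supporting value in y's domain.
x can be at most 10 (one less than y's maximum).
Valid x values from domain: 7 out of 7.
Pruned = 7 - 7 = 0.

0


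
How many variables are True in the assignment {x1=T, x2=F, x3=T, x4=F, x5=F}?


The weight is the number of variables assigned True.
True variables: x1, x3.
Weight = 2.

2


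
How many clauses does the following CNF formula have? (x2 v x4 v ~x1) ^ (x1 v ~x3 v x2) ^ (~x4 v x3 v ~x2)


Each group enclosed in parentheses joined by ^ is one clause.
Counting the conjuncts: 3 clauses.

3


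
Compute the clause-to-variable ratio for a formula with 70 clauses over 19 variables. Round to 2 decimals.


Clause-to-variable ratio = clauses / variables.
70 / 19 = 3.68.

3.68


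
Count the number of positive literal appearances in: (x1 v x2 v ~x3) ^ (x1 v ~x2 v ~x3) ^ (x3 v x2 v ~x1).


Scan each clause for unnegated literals.
Clause 1: 2 positive; Clause 2: 1 positive; Clause 3: 2 positive.
Total positive literal occurrences = 5.

5


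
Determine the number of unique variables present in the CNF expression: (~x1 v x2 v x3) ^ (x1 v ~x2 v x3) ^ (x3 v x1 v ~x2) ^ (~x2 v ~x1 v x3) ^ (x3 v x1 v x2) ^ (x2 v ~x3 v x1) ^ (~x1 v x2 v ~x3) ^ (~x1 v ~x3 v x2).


Identify each distinct variable in the formula.
Variables found: x1, x2, x3.
Total distinct variables = 3.

3


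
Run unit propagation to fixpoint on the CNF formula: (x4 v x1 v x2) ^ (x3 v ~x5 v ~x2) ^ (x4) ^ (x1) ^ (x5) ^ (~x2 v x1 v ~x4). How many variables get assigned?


Unit propagation repeatedly assigns the literal in any unit clause, then simplifies.
Assignments in order: x4 = T, x1 = T, x5 = T.
No further unit clauses remain.
Total variables assigned = 3.

3


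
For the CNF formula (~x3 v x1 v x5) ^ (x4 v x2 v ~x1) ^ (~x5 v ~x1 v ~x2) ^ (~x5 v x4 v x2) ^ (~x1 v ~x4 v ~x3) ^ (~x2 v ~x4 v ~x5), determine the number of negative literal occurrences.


Scan each clause for negated literals.
Clause 1: 1 negative; Clause 2: 1 negative; Clause 3: 3 negative; Clause 4: 1 negative; Clause 5: 3 negative; Clause 6: 3 negative.
Total negative literal occurrences = 12.

12


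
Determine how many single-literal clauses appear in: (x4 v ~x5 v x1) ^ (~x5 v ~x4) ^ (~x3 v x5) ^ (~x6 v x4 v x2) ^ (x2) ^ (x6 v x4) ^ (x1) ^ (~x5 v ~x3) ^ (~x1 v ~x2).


A unit clause contains exactly one literal.
Unit clauses found: (x2), (x1).
Count = 2.

2


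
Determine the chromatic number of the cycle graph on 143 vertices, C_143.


An odd cycle cannot be 2-colored: alternating two colors around the cycle returns to the start with a conflict.
Since 143 is odd, three colors are required (and three suffice).
Chromatic number = 3.

3


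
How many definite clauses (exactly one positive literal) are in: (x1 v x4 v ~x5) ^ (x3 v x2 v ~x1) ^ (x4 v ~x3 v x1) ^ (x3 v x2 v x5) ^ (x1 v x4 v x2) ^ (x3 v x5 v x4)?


A definite clause has exactly one positive literal.
Clause 1: 2 positive -> not definite
Clause 2: 2 positive -> not definite
Clause 3: 2 positive -> not definite
Clause 4: 3 positive -> not definite
Clause 5: 3 positive -> not definite
Clause 6: 3 positive -> not definite
Definite clause count = 0.

0


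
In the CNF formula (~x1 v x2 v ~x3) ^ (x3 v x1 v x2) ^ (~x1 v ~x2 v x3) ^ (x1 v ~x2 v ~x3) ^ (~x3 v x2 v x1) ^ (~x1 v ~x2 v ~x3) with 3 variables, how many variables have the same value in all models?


Find all satisfying assignments: 2 model(s).
Check which variables have the same value in every model.
Fixed variables: x3=F.
Backbone size = 1.

1


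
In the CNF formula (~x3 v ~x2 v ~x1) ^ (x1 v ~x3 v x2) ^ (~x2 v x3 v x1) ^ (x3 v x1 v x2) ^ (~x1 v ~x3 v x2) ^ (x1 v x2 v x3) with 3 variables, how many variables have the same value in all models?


Find all satisfying assignments: 3 model(s).
Check which variables have the same value in every model.
No variable is fixed across all models.
Backbone size = 0.

0


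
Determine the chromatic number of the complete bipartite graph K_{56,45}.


K_{56,45} is bipartite by definition: the two parts are independent sets, with every edge crossing between them.
Color all vertices in one part with color 1 and all vertices in the other part with color 2.
Since the graph has at least one edge, one color does not suffice.
Chromatic number = 2.

2


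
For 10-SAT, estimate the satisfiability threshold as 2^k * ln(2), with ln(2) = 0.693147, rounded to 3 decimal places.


Using the asymptotic formula: threshold ~ 2^k * ln(2).
2^10 = 1024.
1024 * 0.693147 = 709.783.

709.783


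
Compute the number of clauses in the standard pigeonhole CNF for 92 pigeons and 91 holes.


The PHP encoding has two parts:
1) At-least-one-hole clauses: 92 (one per pigeon, each with 91 literals).
2) At-most-one-pigeon-per-hole clauses: 91 holes * C(92,2) = 91 * 4186 = 380926.
Total clauses = 92 + 380926 = 381018.

381018


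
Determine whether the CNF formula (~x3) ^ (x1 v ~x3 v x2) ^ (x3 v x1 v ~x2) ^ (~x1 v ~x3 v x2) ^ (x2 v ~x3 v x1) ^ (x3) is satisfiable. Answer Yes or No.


Check all 8 possible truth assignments.
Number of satisfying assignments found: 0.
The formula is unsatisfiable.

No


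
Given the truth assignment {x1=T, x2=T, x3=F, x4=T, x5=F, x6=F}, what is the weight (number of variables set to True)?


The weight is the number of variables assigned True.
True variables: x1, x2, x4.
Weight = 3.

3


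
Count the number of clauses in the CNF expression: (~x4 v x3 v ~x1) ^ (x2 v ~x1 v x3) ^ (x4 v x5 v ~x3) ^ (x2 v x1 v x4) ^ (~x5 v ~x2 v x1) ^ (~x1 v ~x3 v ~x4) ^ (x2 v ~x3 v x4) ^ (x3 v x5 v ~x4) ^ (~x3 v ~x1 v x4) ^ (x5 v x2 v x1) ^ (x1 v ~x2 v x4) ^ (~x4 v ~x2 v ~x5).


Each group enclosed in parentheses joined by ^ is one clause.
Counting the conjuncts: 12 clauses.

12


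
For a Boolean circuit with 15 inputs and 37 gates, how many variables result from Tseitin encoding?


The Tseitin transformation introduces one auxiliary variable per gate.
Total variables = inputs + gates = 15 + 37 = 52.

52


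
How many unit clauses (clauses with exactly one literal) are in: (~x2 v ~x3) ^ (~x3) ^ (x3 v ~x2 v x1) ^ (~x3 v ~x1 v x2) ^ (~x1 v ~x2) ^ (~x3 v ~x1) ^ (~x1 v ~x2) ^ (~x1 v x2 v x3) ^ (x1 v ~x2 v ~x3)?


A unit clause contains exactly one literal.
Unit clauses found: (~x3).
Count = 1.

1


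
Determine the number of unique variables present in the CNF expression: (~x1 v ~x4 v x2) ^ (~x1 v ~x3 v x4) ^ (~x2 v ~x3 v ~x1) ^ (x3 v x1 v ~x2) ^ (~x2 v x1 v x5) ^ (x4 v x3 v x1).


Identify each distinct variable in the formula.
Variables found: x1, x2, x3, x4, x5.
Total distinct variables = 5.

5


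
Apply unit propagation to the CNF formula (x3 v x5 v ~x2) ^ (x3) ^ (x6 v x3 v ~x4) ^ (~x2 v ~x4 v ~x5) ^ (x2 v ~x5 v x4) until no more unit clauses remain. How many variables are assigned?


Unit propagation repeatedly assigns the literal in any unit clause, then simplifies.
Assignments in order: x3 = T.
No further unit clauses remain.
Total variables assigned = 1.

1


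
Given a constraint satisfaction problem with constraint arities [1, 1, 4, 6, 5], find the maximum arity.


The arities are: 1, 1, 4, 6, 5.
Scan for the maximum value.
Maximum arity = 6.

6


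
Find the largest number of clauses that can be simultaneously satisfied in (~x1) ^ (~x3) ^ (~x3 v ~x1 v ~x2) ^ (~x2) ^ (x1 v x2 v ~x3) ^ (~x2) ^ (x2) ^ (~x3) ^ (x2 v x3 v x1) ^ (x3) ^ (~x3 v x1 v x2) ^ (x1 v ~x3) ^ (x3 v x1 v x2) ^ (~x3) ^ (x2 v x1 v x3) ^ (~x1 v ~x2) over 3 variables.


Enumerate all 8 truth assignments.
For each, count how many of the 16 clauses are satisfied.
The formula is not fully satisfiable, so the maximum is below 16.
Maximum simultaneously satisfiable clauses = 13.

13


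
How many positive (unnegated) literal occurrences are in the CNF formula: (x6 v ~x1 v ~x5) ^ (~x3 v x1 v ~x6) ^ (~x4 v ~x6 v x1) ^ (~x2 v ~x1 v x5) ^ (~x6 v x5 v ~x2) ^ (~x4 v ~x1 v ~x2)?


Scan each clause for unnegated literals.
Clause 1: 1 positive; Clause 2: 1 positive; Clause 3: 1 positive; Clause 4: 1 positive; Clause 5: 1 positive; Clause 6: 0 positive.
Total positive literal occurrences = 5.

5


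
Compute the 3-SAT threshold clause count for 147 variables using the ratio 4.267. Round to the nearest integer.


The 3-SAT phase transition occurs at approximately 4.267 clauses per variable.
m = 4.267 * 147 = 627.249.
Rounded to nearest integer: 627.

627


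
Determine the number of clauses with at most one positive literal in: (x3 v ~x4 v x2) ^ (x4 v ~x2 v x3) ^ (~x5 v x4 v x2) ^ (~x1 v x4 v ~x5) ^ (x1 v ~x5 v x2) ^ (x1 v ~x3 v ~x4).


A Horn clause has at most one positive literal.
Clause 1: 2 positive lit(s) -> not Horn
Clause 2: 2 positive lit(s) -> not Horn
Clause 3: 2 positive lit(s) -> not Horn
Clause 4: 1 positive lit(s) -> Horn
Clause 5: 2 positive lit(s) -> not Horn
Clause 6: 1 positive lit(s) -> Horn
Total Horn clauses = 2.

2


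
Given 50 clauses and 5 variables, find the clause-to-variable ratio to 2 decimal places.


Clause-to-variable ratio = clauses / variables.
50 / 5 = 10.0.

10.0


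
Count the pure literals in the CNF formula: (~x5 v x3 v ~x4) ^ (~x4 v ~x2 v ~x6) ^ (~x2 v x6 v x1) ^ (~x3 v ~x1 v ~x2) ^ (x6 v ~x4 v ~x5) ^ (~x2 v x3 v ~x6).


A pure literal appears in only one polarity across all clauses.
Pure literals: x2 (negative only), x4 (negative only), x5 (negative only).
Count = 3.

3


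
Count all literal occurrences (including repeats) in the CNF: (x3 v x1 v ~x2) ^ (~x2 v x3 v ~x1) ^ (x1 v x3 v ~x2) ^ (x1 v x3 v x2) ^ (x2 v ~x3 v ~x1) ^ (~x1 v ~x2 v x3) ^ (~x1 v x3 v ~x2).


Clause lengths: 3, 3, 3, 3, 3, 3, 3.
Sum = 3 + 3 + 3 + 3 + 3 + 3 + 3 = 21.

21


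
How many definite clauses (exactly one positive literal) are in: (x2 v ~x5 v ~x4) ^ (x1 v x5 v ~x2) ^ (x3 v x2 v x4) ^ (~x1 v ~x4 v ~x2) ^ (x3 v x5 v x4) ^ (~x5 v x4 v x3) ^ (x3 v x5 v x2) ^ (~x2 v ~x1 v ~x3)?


A definite clause has exactly one positive literal.
Clause 1: 1 positive -> definite
Clause 2: 2 positive -> not definite
Clause 3: 3 positive -> not definite
Clause 4: 0 positive -> not definite
Clause 5: 3 positive -> not definite
Clause 6: 2 positive -> not definite
Clause 7: 3 positive -> not definite
Clause 8: 0 positive -> not definite
Definite clause count = 1.

1


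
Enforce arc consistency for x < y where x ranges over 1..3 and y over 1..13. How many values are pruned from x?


For the constraint x < y, x needs a supporting value in y's domain.
x can be at most 12 (one less than y's maximum).
Valid x values from domain: 3 out of 3.
Pruned = 3 - 3 = 0.

0


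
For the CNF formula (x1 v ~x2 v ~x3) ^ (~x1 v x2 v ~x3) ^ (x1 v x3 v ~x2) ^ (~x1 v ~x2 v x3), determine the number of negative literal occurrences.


Scan each clause for negated literals.
Clause 1: 2 negative; Clause 2: 2 negative; Clause 3: 1 negative; Clause 4: 2 negative.
Total negative literal occurrences = 7.

7


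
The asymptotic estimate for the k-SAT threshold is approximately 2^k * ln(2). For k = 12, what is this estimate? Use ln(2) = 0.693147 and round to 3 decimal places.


Using the asymptotic formula: threshold ~ 2^k * ln(2).
2^12 = 4096.
4096 * 0.693147 = 2839.13.

2839.13


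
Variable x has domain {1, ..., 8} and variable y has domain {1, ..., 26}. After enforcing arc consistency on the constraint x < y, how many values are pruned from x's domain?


For the constraint x < y, x needs a supporting value in y's domain.
x can be at most 25 (one less than y's maximum).
Valid x values from domain: 8 out of 8.
Pruned = 8 - 8 = 0.

0


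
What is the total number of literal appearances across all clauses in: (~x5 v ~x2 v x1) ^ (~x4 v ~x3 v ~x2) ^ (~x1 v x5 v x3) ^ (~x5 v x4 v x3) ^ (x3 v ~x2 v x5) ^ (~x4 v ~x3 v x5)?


Clause lengths: 3, 3, 3, 3, 3, 3.
Sum = 3 + 3 + 3 + 3 + 3 + 3 = 18.

18


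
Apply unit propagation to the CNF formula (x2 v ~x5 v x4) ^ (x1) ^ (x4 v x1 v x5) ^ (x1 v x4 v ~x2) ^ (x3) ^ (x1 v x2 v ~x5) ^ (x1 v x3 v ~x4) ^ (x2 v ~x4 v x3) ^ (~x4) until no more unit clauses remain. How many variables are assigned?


Unit propagation repeatedly assigns the literal in any unit clause, then simplifies.
Assignments in order: x1 = T, x3 = T, x4 = F.
No further unit clauses remain.
Total variables assigned = 3.

3


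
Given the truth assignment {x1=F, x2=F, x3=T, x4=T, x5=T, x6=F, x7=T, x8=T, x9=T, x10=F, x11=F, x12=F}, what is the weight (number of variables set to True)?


The weight is the number of variables assigned True.
True variables: x3, x4, x5, x7, x8, x9.
Weight = 6.

6


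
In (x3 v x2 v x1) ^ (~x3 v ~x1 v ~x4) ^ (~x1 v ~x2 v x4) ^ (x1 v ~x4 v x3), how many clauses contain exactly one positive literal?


A definite clause has exactly one positive literal.
Clause 1: 3 positive -> not definite
Clause 2: 0 positive -> not definite
Clause 3: 1 positive -> definite
Clause 4: 2 positive -> not definite
Definite clause count = 1.

1


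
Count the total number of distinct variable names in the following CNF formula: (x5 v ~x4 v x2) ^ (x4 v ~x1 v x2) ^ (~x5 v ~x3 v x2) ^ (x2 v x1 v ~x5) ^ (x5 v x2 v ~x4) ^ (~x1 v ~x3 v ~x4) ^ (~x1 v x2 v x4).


Identify each distinct variable in the formula.
Variables found: x1, x2, x3, x4, x5.
Total distinct variables = 5.

5


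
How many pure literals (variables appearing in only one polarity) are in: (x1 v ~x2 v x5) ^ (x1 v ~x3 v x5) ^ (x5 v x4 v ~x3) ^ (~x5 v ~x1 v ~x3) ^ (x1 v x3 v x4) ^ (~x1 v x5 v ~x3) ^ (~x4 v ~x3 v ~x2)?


A pure literal appears in only one polarity across all clauses.
Pure literals: x2 (negative only).
Count = 1.

1


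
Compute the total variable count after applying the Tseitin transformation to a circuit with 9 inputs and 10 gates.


The Tseitin transformation introduces one auxiliary variable per gate.
Total variables = inputs + gates = 9 + 10 = 19.

19


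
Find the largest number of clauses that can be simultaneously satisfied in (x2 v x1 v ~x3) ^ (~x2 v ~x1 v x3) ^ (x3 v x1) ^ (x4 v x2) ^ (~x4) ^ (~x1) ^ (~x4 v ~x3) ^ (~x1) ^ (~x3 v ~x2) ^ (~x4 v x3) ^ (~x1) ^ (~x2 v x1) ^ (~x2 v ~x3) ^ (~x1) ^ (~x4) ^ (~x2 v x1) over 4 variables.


Enumerate all 16 truth assignments.
For each, count how many of the 16 clauses are satisfied.
The formula is not fully satisfiable, so the maximum is below 16.
Maximum simultaneously satisfiable clauses = 14.

14


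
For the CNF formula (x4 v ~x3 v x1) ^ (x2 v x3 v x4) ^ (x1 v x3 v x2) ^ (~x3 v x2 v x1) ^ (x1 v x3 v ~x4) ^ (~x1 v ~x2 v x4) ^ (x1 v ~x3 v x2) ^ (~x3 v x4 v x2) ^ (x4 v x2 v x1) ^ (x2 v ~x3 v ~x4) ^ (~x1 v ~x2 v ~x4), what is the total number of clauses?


Each group enclosed in parentheses joined by ^ is one clause.
Counting the conjuncts: 11 clauses.

11


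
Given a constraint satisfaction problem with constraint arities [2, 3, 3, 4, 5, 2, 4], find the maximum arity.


The arities are: 2, 3, 3, 4, 5, 2, 4.
Scan for the maximum value.
Maximum arity = 5.

5


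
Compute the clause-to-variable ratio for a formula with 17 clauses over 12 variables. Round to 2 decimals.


Clause-to-variable ratio = clauses / variables.
17 / 12 = 1.42.

1.42


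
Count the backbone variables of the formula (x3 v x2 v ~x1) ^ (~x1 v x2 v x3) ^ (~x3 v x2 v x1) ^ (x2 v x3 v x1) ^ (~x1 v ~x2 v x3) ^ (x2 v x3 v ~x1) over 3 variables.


Find all satisfying assignments: 4 model(s).
Check which variables have the same value in every model.
No variable is fixed across all models.
Backbone size = 0.

0


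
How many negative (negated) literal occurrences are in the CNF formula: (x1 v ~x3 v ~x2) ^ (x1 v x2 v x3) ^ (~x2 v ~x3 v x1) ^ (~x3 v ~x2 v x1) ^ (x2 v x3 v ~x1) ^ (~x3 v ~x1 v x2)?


Scan each clause for negated literals.
Clause 1: 2 negative; Clause 2: 0 negative; Clause 3: 2 negative; Clause 4: 2 negative; Clause 5: 1 negative; Clause 6: 2 negative.
Total negative literal occurrences = 9.

9


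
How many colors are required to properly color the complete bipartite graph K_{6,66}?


K_{6,66} is bipartite by definition: the two parts are independent sets, with every edge crossing between them.
Color all vertices in one part with color 1 and all vertices in the other part with color 2.
Since the graph has at least one edge, one color does not suffice.
Chromatic number = 2.

2


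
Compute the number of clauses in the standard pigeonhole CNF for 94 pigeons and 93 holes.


The PHP encoding has two parts:
1) At-least-one-hole clauses: 94 (one per pigeon, each with 93 literals).
2) At-most-one-pigeon-per-hole clauses: 93 holes * C(94,2) = 93 * 4371 = 406503.
Total clauses = 94 + 406503 = 406597.

406597


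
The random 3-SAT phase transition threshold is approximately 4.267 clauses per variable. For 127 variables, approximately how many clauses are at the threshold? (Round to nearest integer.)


The 3-SAT phase transition occurs at approximately 4.267 clauses per variable.
m = 4.267 * 127 = 541.909.
Rounded to nearest integer: 542.

542


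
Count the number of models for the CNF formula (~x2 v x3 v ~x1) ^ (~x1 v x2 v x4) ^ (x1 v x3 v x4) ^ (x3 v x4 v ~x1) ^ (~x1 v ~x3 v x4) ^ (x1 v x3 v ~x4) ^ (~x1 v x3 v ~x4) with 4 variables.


Enumerate all 16 truth assignments over 4 variables.
Test each against every clause.
Satisfying assignments found: 6.

6


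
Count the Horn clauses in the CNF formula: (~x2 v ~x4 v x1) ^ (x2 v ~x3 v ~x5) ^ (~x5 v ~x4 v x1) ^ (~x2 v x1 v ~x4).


A Horn clause has at most one positive literal.
Clause 1: 1 positive lit(s) -> Horn
Clause 2: 1 positive lit(s) -> Horn
Clause 3: 1 positive lit(s) -> Horn
Clause 4: 1 positive lit(s) -> Horn
Total Horn clauses = 4.

4


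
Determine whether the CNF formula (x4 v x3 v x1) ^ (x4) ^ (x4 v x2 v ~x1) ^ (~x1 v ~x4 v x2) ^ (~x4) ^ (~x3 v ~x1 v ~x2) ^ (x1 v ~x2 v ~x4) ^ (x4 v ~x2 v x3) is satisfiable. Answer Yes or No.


Check all 16 possible truth assignments.
Number of satisfying assignments found: 0.
The formula is unsatisfiable.

No


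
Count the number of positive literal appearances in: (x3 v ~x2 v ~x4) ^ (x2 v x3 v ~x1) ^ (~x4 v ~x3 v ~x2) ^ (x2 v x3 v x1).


Scan each clause for unnegated literals.
Clause 1: 1 positive; Clause 2: 2 positive; Clause 3: 0 positive; Clause 4: 3 positive.
Total positive literal occurrences = 6.

6


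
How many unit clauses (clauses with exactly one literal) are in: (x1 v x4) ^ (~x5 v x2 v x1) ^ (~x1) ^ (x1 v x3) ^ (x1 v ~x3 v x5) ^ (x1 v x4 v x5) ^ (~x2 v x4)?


A unit clause contains exactly one literal.
Unit clauses found: (~x1).
Count = 1.

1


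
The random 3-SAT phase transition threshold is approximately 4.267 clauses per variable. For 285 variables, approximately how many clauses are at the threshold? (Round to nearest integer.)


The 3-SAT phase transition occurs at approximately 4.267 clauses per variable.
m = 4.267 * 285 = 1216.095.
Rounded to nearest integer: 1216.

1216


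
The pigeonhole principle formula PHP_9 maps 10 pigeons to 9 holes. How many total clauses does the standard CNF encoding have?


The PHP encoding has two parts:
1) At-least-one-hole clauses: 10 (one per pigeon, each with 9 literals).
2) At-most-one-pigeon-per-hole clauses: 9 holes * C(10,2) = 9 * 45 = 405.
Total clauses = 10 + 405 = 415.

415


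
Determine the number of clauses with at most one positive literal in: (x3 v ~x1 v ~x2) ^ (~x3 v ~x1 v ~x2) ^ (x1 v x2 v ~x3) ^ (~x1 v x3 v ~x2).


A Horn clause has at most one positive literal.
Clause 1: 1 positive lit(s) -> Horn
Clause 2: 0 positive lit(s) -> Horn
Clause 3: 2 positive lit(s) -> not Horn
Clause 4: 1 positive lit(s) -> Horn
Total Horn clauses = 3.

3


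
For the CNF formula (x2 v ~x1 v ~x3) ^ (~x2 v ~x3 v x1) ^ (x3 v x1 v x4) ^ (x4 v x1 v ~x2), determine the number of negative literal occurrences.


Scan each clause for negated literals.
Clause 1: 2 negative; Clause 2: 2 negative; Clause 3: 0 negative; Clause 4: 1 negative.
Total negative literal occurrences = 5.

5


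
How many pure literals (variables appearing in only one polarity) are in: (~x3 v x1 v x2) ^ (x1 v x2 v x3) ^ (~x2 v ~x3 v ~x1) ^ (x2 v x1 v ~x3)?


A pure literal appears in only one polarity across all clauses.
No pure literals found.
Count = 0.

0


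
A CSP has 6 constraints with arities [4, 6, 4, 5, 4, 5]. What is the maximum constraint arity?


The arities are: 4, 6, 4, 5, 4, 5.
Scan for the maximum value.
Maximum arity = 6.

6


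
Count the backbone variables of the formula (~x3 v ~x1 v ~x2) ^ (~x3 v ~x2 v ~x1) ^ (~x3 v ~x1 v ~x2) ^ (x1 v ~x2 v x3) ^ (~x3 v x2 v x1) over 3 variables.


Find all satisfying assignments: 5 model(s).
Check which variables have the same value in every model.
No variable is fixed across all models.
Backbone size = 0.

0


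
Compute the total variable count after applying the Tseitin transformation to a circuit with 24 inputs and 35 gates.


The Tseitin transformation introduces one auxiliary variable per gate.
Total variables = inputs + gates = 24 + 35 = 59.

59


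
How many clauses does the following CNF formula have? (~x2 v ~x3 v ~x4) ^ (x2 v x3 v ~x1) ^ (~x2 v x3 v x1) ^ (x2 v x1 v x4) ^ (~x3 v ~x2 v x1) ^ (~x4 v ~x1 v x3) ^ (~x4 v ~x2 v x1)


Each group enclosed in parentheses joined by ^ is one clause.
Counting the conjuncts: 7 clauses.

7


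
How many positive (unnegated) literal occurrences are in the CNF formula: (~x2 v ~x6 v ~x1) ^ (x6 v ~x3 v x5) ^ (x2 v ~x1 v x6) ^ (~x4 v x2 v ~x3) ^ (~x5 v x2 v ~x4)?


Scan each clause for unnegated literals.
Clause 1: 0 positive; Clause 2: 2 positive; Clause 3: 2 positive; Clause 4: 1 positive; Clause 5: 1 positive.
Total positive literal occurrences = 6.

6


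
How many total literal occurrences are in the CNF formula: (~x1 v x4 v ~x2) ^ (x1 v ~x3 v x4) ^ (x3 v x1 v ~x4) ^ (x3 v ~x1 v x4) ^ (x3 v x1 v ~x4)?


Clause lengths: 3, 3, 3, 3, 3.
Sum = 3 + 3 + 3 + 3 + 3 = 15.

15


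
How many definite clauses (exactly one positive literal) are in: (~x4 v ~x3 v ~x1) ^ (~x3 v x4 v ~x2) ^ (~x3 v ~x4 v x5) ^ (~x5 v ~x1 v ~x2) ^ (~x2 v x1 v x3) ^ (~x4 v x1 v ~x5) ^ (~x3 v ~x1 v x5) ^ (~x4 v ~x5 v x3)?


A definite clause has exactly one positive literal.
Clause 1: 0 positive -> not definite
Clause 2: 1 positive -> definite
Clause 3: 1 positive -> definite
Clause 4: 0 positive -> not definite
Clause 5: 2 positive -> not definite
Clause 6: 1 positive -> definite
Clause 7: 1 positive -> definite
Clause 8: 1 positive -> definite
Definite clause count = 5.

5


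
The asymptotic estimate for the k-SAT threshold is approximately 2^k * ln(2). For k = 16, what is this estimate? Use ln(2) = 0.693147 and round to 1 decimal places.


Using the asymptotic formula: threshold ~ 2^k * ln(2).
2^16 = 65536.
65536 * 0.693147 = 45426.1.

45426.1


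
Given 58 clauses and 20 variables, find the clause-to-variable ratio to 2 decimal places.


Clause-to-variable ratio = clauses / variables.
58 / 20 = 2.9.

2.9


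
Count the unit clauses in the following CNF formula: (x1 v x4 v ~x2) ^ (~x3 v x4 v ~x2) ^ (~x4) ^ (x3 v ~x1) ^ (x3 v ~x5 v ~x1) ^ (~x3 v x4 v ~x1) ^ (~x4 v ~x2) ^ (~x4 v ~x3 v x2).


A unit clause contains exactly one literal.
Unit clauses found: (~x4).
Count = 1.

1


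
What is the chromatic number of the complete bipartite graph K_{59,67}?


K_{59,67} is bipartite by definition: the two parts are independent sets, with every edge crossing between them.
Color all vertices in one part with color 1 and all vertices in the other part with color 2.
Since the graph has at least one edge, one color does not suffice.
Chromatic number = 2.

2


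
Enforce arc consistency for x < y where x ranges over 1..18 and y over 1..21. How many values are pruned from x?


For the constraint x < y, x needs a supporting value in y's domain.
x can be at most 20 (one less than y's maximum).
Valid x values from domain: 18 out of 18.
Pruned = 18 - 18 = 0.

0


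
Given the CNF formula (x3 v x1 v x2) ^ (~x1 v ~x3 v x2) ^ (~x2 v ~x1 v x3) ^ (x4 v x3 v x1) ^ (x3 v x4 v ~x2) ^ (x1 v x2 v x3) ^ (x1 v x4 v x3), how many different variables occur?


Identify each distinct variable in the formula.
Variables found: x1, x2, x3, x4.
Total distinct variables = 4.

4


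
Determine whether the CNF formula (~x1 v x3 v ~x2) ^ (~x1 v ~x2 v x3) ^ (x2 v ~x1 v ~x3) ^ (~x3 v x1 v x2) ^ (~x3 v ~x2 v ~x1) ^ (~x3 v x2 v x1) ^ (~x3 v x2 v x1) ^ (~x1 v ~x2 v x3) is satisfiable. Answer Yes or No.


Check all 8 possible truth assignments.
Number of satisfying assignments found: 4.
The formula is satisfiable.

Yes


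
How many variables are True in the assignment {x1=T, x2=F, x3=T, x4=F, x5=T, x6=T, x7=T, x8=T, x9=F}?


The weight is the number of variables assigned True.
True variables: x1, x3, x5, x6, x7, x8.
Weight = 6.

6


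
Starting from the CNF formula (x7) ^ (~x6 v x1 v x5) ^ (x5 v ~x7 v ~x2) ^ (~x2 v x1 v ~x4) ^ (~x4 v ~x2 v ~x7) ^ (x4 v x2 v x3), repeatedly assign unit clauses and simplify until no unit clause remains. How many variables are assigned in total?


Unit propagation repeatedly assigns the literal in any unit clause, then simplifies.
Assignments in order: x7 = T.
No further unit clauses remain.
Total variables assigned = 1.

1


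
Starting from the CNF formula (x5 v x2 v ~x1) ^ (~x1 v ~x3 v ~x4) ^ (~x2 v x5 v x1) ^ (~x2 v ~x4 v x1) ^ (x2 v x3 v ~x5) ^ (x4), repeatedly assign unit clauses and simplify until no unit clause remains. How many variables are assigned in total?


Unit propagation repeatedly assigns the literal in any unit clause, then simplifies.
Assignments in order: x4 = T.
No further unit clauses remain.
Total variables assigned = 1.

1


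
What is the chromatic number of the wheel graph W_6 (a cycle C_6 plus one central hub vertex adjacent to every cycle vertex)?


W_6 consists of the cycle C_6 together with a hub vertex adjacent to every cycle vertex.
The cycle C_6 needs 2 colors (even cycle -> 2).
The hub is adjacent to every cycle vertex, so it must receive a new color distinct from all of them.
Chromatic number = 2 + 1 = 3.

3


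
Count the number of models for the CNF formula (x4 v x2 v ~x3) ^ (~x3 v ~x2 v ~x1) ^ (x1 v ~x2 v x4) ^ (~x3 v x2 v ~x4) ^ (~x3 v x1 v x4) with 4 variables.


Enumerate all 16 truth assignments over 4 variables.
Test each against every clause.
Satisfying assignments found: 8.

8


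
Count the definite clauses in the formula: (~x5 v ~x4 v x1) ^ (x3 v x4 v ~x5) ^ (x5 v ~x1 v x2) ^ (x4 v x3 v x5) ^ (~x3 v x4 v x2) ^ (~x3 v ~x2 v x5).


A definite clause has exactly one positive literal.
Clause 1: 1 positive -> definite
Clause 2: 2 positive -> not definite
Clause 3: 2 positive -> not definite
Clause 4: 3 positive -> not definite
Clause 5: 2 positive -> not definite
Clause 6: 1 positive -> definite
Definite clause count = 2.

2


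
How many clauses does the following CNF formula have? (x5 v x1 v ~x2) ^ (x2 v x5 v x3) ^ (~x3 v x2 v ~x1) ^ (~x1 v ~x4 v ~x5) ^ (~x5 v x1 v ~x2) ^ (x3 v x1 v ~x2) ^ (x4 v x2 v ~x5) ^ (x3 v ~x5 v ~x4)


Each group enclosed in parentheses joined by ^ is one clause.
Counting the conjuncts: 8 clauses.

8


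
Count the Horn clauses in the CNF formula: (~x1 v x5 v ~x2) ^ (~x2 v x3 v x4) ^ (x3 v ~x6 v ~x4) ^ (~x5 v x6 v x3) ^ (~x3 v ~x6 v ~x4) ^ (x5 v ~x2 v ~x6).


A Horn clause has at most one positive literal.
Clause 1: 1 positive lit(s) -> Horn
Clause 2: 2 positive lit(s) -> not Horn
Clause 3: 1 positive lit(s) -> Horn
Clause 4: 2 positive lit(s) -> not Horn
Clause 5: 0 positive lit(s) -> Horn
Clause 6: 1 positive lit(s) -> Horn
Total Horn clauses = 4.

4


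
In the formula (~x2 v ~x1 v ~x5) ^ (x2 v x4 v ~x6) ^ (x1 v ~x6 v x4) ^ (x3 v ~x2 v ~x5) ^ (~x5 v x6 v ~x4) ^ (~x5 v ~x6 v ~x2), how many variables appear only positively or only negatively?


A pure literal appears in only one polarity across all clauses.
Pure literals: x3 (positive only), x5 (negative only).
Count = 2.

2


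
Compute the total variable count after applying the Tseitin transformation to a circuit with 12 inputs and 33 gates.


The Tseitin transformation introduces one auxiliary variable per gate.
Total variables = inputs + gates = 12 + 33 = 45.

45


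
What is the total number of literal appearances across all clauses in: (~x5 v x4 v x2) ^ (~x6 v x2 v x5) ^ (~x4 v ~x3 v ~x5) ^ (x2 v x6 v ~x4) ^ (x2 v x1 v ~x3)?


Clause lengths: 3, 3, 3, 3, 3.
Sum = 3 + 3 + 3 + 3 + 3 = 15.

15


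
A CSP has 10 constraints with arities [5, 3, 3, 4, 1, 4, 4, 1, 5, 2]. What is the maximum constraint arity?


The arities are: 5, 3, 3, 4, 1, 4, 4, 1, 5, 2.
Scan for the maximum value.
Maximum arity = 5.

5


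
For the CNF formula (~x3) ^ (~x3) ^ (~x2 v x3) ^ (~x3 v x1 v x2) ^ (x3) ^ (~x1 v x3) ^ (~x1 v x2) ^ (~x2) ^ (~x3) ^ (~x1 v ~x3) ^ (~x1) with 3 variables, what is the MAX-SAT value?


Enumerate all 8 truth assignments.
For each, count how many of the 11 clauses are satisfied.
The formula is not fully satisfiable, so the maximum is below 11.
Maximum simultaneously satisfiable clauses = 10.

10


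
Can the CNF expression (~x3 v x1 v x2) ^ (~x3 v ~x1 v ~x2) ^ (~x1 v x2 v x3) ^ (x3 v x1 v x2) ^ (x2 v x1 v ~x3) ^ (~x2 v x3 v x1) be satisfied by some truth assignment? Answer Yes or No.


Check all 8 possible truth assignments.
Number of satisfying assignments found: 3.
The formula is satisfiable.

Yes


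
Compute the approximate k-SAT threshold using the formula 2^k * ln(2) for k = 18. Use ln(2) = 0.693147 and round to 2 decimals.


Using the asymptotic formula: threshold ~ 2^k * ln(2).
2^18 = 262144.
262144 * 0.693147 = 181704.33.

181704.33


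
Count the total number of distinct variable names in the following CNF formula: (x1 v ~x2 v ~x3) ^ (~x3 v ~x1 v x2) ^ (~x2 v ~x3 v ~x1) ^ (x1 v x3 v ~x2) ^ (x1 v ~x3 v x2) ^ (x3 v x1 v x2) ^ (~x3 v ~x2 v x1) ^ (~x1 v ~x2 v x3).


Identify each distinct variable in the formula.
Variables found: x1, x2, x3.
Total distinct variables = 3.

3


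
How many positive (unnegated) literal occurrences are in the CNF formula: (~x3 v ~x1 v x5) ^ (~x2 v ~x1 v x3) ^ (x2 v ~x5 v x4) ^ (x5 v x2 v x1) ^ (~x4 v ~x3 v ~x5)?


Scan each clause for unnegated literals.
Clause 1: 1 positive; Clause 2: 1 positive; Clause 3: 2 positive; Clause 4: 3 positive; Clause 5: 0 positive.
Total positive literal occurrences = 7.

7


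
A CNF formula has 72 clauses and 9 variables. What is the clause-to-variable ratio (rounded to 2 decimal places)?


Clause-to-variable ratio = clauses / variables.
72 / 9 = 8.0.

8.0


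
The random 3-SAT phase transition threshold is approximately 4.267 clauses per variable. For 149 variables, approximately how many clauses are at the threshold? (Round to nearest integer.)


The 3-SAT phase transition occurs at approximately 4.267 clauses per variable.
m = 4.267 * 149 = 635.783.
Rounded to nearest integer: 636.

636


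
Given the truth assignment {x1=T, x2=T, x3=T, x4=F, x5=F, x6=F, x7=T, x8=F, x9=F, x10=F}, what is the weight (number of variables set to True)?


The weight is the number of variables assigned True.
True variables: x1, x2, x3, x7.
Weight = 4.

4


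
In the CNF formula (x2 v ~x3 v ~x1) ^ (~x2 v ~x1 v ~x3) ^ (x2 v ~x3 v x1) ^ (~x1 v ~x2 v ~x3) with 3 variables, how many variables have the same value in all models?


Find all satisfying assignments: 5 model(s).
Check which variables have the same value in every model.
No variable is fixed across all models.
Backbone size = 0.

0


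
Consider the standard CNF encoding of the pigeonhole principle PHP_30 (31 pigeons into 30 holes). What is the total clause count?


The PHP encoding has two parts:
1) At-least-one-hole clauses: 31 (one per pigeon, each with 30 literals).
2) At-most-one-pigeon-per-hole clauses: 30 holes * C(31,2) = 30 * 465 = 13950.
Total clauses = 31 + 13950 = 13981.

13981


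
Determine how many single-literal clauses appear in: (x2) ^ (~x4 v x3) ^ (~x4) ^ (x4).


A unit clause contains exactly one literal.
Unit clauses found: (x2), (~x4), (x4).
Count = 3.

3


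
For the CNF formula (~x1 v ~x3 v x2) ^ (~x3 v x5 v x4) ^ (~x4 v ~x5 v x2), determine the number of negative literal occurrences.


Scan each clause for negated literals.
Clause 1: 2 negative; Clause 2: 1 negative; Clause 3: 2 negative.
Total negative literal occurrences = 5.

5


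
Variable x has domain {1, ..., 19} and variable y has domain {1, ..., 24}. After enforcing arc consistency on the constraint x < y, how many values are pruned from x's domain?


For the constraint x < y, x needs a supporting value in y's domain.
x can be at most 23 (one less than y's maximum).
Valid x values from domain: 19 out of 19.
Pruned = 19 - 19 = 0.

0


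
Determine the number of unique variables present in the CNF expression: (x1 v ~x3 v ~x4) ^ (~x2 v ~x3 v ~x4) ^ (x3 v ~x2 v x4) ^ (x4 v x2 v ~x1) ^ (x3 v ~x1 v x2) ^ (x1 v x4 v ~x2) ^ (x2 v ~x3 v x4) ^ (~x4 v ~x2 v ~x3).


Identify each distinct variable in the formula.
Variables found: x1, x2, x3, x4.
Total distinct variables = 4.

4


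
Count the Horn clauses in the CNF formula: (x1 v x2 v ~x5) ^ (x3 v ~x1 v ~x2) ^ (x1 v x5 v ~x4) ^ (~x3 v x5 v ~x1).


A Horn clause has at most one positive literal.
Clause 1: 2 positive lit(s) -> not Horn
Clause 2: 1 positive lit(s) -> Horn
Clause 3: 2 positive lit(s) -> not Horn
Clause 4: 1 positive lit(s) -> Horn
Total Horn clauses = 2.

2


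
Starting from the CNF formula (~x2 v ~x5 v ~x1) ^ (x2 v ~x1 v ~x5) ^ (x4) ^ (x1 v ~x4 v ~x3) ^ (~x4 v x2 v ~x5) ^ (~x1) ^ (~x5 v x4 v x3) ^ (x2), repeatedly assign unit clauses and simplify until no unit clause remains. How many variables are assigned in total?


Unit propagation repeatedly assigns the literal in any unit clause, then simplifies.
Assignments in order: x4 = T, x1 = F, x3 = F, x2 = T.
No further unit clauses remain.
Total variables assigned = 4.

4


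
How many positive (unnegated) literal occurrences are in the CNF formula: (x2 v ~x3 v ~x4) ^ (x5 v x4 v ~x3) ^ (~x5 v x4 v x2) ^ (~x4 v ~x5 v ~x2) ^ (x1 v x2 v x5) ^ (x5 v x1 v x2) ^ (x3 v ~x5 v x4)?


Scan each clause for unnegated literals.
Clause 1: 1 positive; Clause 2: 2 positive; Clause 3: 2 positive; Clause 4: 0 positive; Clause 5: 3 positive; Clause 6: 3 positive; Clause 7: 2 positive.
Total positive literal occurrences = 13.

13


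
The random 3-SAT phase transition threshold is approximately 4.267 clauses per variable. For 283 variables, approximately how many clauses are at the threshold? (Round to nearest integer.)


The 3-SAT phase transition occurs at approximately 4.267 clauses per variable.
m = 4.267 * 283 = 1207.561.
Rounded to nearest integer: 1208.

1208


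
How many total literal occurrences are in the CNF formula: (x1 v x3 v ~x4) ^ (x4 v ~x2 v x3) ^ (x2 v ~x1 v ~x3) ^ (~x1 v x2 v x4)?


Clause lengths: 3, 3, 3, 3.
Sum = 3 + 3 + 3 + 3 = 12.

12


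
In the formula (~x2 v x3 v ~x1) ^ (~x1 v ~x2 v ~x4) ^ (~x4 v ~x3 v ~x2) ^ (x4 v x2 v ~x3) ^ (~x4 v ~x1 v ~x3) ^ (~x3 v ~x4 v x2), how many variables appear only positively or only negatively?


A pure literal appears in only one polarity across all clauses.
Pure literals: x1 (negative only).
Count = 1.

1


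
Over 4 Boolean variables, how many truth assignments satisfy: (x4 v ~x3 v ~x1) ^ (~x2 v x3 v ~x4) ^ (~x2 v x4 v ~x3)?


Enumerate all 16 truth assignments over 4 variables.
Test each against every clause.
Satisfying assignments found: 11.

11


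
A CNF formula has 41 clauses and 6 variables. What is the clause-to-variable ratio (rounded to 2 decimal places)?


Clause-to-variable ratio = clauses / variables.
41 / 6 = 6.83.

6.83


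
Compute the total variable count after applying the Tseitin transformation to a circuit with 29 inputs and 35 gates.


The Tseitin transformation introduces one auxiliary variable per gate.
Total variables = inputs + gates = 29 + 35 = 64.

64


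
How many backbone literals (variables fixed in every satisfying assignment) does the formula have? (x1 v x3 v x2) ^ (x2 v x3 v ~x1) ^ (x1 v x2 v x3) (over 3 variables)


Find all satisfying assignments: 6 model(s).
Check which variables have the same value in every model.
No variable is fixed across all models.
Backbone size = 0.

0


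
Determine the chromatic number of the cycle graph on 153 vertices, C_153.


An odd cycle cannot be 2-colored: alternating two colors around the cycle returns to the start with a conflict.
Since 153 is odd, three colors are required (and three suffice).
Chromatic number = 3.

3
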